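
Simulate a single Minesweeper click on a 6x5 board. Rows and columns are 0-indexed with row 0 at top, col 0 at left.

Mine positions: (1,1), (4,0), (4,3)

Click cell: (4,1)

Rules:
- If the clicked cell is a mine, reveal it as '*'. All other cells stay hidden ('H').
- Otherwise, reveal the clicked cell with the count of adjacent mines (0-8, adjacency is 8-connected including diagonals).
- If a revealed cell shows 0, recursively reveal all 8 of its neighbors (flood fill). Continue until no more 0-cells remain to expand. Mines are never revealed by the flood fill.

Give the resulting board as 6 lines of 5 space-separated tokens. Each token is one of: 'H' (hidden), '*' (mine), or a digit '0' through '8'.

H H H H H
H H H H H
H H H H H
H H H H H
H 1 H H H
H H H H H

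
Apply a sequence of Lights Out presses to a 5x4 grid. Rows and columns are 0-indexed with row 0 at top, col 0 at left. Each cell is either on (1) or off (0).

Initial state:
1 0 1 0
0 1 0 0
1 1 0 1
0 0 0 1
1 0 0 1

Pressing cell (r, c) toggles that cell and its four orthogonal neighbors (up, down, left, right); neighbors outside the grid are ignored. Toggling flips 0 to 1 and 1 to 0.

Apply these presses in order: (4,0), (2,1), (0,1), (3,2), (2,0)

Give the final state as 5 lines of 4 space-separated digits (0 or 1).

After press 1 at (4,0):
1 0 1 0
0 1 0 0
1 1 0 1
1 0 0 1
0 1 0 1

After press 2 at (2,1):
1 0 1 0
0 0 0 0
0 0 1 1
1 1 0 1
0 1 0 1

After press 3 at (0,1):
0 1 0 0
0 1 0 0
0 0 1 1
1 1 0 1
0 1 0 1

After press 4 at (3,2):
0 1 0 0
0 1 0 0
0 0 0 1
1 0 1 0
0 1 1 1

After press 5 at (2,0):
0 1 0 0
1 1 0 0
1 1 0 1
0 0 1 0
0 1 1 1

Answer: 0 1 0 0
1 1 0 0
1 1 0 1
0 0 1 0
0 1 1 1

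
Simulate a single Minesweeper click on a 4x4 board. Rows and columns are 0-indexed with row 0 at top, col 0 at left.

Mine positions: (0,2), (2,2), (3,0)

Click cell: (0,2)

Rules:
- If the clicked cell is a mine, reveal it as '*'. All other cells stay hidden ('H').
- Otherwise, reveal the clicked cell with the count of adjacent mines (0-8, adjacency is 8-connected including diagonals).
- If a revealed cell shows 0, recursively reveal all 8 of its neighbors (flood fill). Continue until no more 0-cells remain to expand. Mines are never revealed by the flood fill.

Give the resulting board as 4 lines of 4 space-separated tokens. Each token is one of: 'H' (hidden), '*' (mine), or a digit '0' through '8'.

H H * H
H H H H
H H H H
H H H H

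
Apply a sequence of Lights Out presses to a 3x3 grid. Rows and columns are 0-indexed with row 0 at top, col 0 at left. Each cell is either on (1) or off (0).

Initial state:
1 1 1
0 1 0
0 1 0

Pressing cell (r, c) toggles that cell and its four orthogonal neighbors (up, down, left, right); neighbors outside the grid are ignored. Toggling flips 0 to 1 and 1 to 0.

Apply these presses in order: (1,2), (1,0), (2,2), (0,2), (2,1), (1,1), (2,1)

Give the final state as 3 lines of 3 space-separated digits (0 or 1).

Answer: 0 1 1
0 0 0
1 1 0

Derivation:
After press 1 at (1,2):
1 1 0
0 0 1
0 1 1

After press 2 at (1,0):
0 1 0
1 1 1
1 1 1

After press 3 at (2,2):
0 1 0
1 1 0
1 0 0

After press 4 at (0,2):
0 0 1
1 1 1
1 0 0

After press 5 at (2,1):
0 0 1
1 0 1
0 1 1

After press 6 at (1,1):
0 1 1
0 1 0
0 0 1

After press 7 at (2,1):
0 1 1
0 0 0
1 1 0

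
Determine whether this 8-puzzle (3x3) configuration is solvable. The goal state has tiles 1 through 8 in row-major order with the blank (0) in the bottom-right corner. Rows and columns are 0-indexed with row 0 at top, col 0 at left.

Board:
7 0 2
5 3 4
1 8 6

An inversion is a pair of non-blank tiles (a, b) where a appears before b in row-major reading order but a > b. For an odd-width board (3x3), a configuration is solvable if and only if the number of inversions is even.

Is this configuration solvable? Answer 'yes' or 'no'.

Inversions (pairs i<j in row-major order where tile[i] > tile[j] > 0): 13
13 is odd, so the puzzle is not solvable.

Answer: no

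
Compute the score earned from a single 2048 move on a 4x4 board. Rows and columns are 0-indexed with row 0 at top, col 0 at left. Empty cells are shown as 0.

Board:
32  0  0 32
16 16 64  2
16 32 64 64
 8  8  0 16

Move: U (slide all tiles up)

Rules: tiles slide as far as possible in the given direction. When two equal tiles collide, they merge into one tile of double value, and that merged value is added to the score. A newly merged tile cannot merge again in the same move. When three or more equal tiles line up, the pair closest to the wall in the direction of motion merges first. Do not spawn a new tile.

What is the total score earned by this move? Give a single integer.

Slide up:
col 0: [32, 16, 16, 8] -> [32, 32, 8, 0]  score +32 (running 32)
col 1: [0, 16, 32, 8] -> [16, 32, 8, 0]  score +0 (running 32)
col 2: [0, 64, 64, 0] -> [128, 0, 0, 0]  score +128 (running 160)
col 3: [32, 2, 64, 16] -> [32, 2, 64, 16]  score +0 (running 160)
Board after move:
 32  16 128  32
 32  32   0   2
  8   8   0  64
  0   0   0  16

Answer: 160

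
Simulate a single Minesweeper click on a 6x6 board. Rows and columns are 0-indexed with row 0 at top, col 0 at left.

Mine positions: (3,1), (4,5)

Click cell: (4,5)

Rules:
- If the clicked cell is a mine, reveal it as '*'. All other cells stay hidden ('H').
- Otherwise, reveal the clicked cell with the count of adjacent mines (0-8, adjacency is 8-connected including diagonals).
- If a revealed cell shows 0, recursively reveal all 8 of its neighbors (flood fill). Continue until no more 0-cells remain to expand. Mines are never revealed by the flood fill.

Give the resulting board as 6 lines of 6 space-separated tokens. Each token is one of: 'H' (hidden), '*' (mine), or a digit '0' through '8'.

H H H H H H
H H H H H H
H H H H H H
H H H H H H
H H H H H *
H H H H H H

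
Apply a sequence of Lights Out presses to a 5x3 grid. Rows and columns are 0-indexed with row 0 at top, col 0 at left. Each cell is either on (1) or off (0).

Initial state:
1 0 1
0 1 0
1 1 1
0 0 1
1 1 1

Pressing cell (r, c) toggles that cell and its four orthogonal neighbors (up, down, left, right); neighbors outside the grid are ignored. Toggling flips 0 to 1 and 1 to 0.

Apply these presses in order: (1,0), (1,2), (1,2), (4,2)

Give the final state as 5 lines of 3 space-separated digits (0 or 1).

Answer: 0 0 1
1 0 0
0 1 1
0 0 0
1 0 0

Derivation:
After press 1 at (1,0):
0 0 1
1 0 0
0 1 1
0 0 1
1 1 1

After press 2 at (1,2):
0 0 0
1 1 1
0 1 0
0 0 1
1 1 1

After press 3 at (1,2):
0 0 1
1 0 0
0 1 1
0 0 1
1 1 1

After press 4 at (4,2):
0 0 1
1 0 0
0 1 1
0 0 0
1 0 0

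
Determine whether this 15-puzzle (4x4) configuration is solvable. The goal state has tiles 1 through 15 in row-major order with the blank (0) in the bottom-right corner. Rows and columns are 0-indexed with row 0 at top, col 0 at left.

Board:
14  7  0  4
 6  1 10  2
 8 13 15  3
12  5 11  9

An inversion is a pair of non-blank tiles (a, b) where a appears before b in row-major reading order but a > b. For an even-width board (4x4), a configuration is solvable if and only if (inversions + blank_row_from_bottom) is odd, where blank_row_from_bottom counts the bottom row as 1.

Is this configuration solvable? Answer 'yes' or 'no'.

Inversions: 47
Blank is in row 0 (0-indexed from top), which is row 4 counting from the bottom (bottom = 1).
47 + 4 = 51, which is odd, so the puzzle is solvable.

Answer: yes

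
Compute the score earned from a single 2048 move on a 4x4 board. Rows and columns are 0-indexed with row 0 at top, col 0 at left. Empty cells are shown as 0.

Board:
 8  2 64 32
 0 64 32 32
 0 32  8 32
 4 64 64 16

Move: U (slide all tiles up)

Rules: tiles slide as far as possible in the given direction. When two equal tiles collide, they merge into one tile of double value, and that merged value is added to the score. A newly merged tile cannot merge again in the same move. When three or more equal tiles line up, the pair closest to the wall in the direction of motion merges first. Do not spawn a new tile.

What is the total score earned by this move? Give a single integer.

Answer: 64

Derivation:
Slide up:
col 0: [8, 0, 0, 4] -> [8, 4, 0, 0]  score +0 (running 0)
col 1: [2, 64, 32, 64] -> [2, 64, 32, 64]  score +0 (running 0)
col 2: [64, 32, 8, 64] -> [64, 32, 8, 64]  score +0 (running 0)
col 3: [32, 32, 32, 16] -> [64, 32, 16, 0]  score +64 (running 64)
Board after move:
 8  2 64 64
 4 64 32 32
 0 32  8 16
 0 64 64  0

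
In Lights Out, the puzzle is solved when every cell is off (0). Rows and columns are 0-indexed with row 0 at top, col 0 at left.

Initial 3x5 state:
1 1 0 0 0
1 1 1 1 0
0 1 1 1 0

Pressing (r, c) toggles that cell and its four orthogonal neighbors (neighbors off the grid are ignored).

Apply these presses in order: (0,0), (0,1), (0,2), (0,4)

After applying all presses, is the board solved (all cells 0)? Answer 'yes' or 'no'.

After press 1 at (0,0):
0 0 0 0 0
0 1 1 1 0
0 1 1 1 0

After press 2 at (0,1):
1 1 1 0 0
0 0 1 1 0
0 1 1 1 0

After press 3 at (0,2):
1 0 0 1 0
0 0 0 1 0
0 1 1 1 0

After press 4 at (0,4):
1 0 0 0 1
0 0 0 1 1
0 1 1 1 0

Lights still on: 7

Answer: no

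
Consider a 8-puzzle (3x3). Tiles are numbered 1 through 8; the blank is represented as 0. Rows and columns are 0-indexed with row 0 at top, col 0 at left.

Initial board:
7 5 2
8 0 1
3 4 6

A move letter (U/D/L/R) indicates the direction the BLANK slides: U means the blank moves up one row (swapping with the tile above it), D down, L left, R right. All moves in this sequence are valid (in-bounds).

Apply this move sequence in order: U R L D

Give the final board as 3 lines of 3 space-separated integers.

Answer: 7 5 2
8 0 1
3 4 6

Derivation:
After move 1 (U):
7 0 2
8 5 1
3 4 6

After move 2 (R):
7 2 0
8 5 1
3 4 6

After move 3 (L):
7 0 2
8 5 1
3 4 6

After move 4 (D):
7 5 2
8 0 1
3 4 6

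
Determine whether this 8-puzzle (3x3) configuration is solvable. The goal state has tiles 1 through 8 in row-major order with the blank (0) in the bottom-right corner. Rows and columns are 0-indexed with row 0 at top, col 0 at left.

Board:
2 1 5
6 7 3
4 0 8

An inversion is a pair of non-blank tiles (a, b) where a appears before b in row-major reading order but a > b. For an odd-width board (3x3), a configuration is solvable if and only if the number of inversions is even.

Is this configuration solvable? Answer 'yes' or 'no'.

Inversions (pairs i<j in row-major order where tile[i] > tile[j] > 0): 7
7 is odd, so the puzzle is not solvable.

Answer: no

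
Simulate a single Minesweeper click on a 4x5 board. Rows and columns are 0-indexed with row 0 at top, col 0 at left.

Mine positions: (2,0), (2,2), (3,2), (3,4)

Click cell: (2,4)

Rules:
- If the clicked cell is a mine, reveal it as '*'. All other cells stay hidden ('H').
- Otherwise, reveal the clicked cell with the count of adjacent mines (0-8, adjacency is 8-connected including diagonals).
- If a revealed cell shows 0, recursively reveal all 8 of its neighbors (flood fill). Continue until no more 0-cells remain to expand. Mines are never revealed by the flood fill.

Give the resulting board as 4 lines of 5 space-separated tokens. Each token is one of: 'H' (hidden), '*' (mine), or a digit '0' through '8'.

H H H H H
H H H H H
H H H H 1
H H H H H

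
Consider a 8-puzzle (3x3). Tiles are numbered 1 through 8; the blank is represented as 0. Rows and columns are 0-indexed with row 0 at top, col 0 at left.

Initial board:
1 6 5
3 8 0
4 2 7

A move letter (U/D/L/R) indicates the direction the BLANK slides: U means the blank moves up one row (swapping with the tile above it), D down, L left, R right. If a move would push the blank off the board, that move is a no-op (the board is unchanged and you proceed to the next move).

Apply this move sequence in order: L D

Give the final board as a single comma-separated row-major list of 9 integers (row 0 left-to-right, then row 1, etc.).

Answer: 1, 6, 5, 3, 2, 8, 4, 0, 7

Derivation:
After move 1 (L):
1 6 5
3 0 8
4 2 7

After move 2 (D):
1 6 5
3 2 8
4 0 7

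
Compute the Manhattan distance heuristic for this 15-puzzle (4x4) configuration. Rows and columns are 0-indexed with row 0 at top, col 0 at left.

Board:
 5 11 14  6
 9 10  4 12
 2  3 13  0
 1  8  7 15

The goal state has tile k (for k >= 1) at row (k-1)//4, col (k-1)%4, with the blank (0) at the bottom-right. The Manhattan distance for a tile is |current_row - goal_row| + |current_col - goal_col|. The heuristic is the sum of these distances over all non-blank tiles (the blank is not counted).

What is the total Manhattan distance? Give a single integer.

Answer: 35

Derivation:
Tile 5: (0,0)->(1,0) = 1
Tile 11: (0,1)->(2,2) = 3
Tile 14: (0,2)->(3,1) = 4
Tile 6: (0,3)->(1,1) = 3
Tile 9: (1,0)->(2,0) = 1
Tile 10: (1,1)->(2,1) = 1
Tile 4: (1,2)->(0,3) = 2
Tile 12: (1,3)->(2,3) = 1
Tile 2: (2,0)->(0,1) = 3
Tile 3: (2,1)->(0,2) = 3
Tile 13: (2,2)->(3,0) = 3
Tile 1: (3,0)->(0,0) = 3
Tile 8: (3,1)->(1,3) = 4
Tile 7: (3,2)->(1,2) = 2
Tile 15: (3,3)->(3,2) = 1
Sum: 1 + 3 + 4 + 3 + 1 + 1 + 2 + 1 + 3 + 3 + 3 + 3 + 4 + 2 + 1 = 35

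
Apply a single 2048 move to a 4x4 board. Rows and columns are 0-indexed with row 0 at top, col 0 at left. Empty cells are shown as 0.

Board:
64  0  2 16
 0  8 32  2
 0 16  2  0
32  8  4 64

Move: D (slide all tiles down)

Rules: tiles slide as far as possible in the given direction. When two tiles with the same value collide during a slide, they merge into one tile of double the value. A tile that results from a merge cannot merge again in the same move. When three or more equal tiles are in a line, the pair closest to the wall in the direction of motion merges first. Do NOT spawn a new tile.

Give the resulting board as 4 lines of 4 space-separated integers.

Answer:  0  0  2  0
 0  8 32 16
64 16  2  2
32  8  4 64

Derivation:
Slide down:
col 0: [64, 0, 0, 32] -> [0, 0, 64, 32]
col 1: [0, 8, 16, 8] -> [0, 8, 16, 8]
col 2: [2, 32, 2, 4] -> [2, 32, 2, 4]
col 3: [16, 2, 0, 64] -> [0, 16, 2, 64]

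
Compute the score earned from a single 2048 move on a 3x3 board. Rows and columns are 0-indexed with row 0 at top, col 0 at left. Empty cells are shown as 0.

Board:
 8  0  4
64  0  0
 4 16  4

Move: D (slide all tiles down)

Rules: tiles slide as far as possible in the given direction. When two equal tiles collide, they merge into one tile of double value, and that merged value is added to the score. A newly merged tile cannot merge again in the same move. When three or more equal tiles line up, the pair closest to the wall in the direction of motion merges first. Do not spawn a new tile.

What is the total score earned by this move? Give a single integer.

Answer: 8

Derivation:
Slide down:
col 0: [8, 64, 4] -> [8, 64, 4]  score +0 (running 0)
col 1: [0, 0, 16] -> [0, 0, 16]  score +0 (running 0)
col 2: [4, 0, 4] -> [0, 0, 8]  score +8 (running 8)
Board after move:
 8  0  0
64  0  0
 4 16  8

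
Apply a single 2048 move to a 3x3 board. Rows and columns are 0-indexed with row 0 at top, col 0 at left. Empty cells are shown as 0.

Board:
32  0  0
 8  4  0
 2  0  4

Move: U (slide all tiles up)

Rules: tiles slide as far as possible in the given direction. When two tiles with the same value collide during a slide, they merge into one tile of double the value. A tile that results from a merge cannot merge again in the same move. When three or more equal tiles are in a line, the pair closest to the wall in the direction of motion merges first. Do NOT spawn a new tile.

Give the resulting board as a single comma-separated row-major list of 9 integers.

Answer: 32, 4, 4, 8, 0, 0, 2, 0, 0

Derivation:
Slide up:
col 0: [32, 8, 2] -> [32, 8, 2]
col 1: [0, 4, 0] -> [4, 0, 0]
col 2: [0, 0, 4] -> [4, 0, 0]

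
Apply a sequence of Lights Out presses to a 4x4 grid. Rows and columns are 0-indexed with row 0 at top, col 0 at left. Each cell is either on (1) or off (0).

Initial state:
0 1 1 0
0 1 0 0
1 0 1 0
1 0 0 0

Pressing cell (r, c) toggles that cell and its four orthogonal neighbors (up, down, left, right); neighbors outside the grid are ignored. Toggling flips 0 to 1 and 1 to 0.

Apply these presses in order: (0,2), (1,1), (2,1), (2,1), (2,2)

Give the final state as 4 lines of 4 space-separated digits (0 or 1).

Answer: 0 1 0 1
1 0 1 0
1 0 0 1
1 0 1 0

Derivation:
After press 1 at (0,2):
0 0 0 1
0 1 1 0
1 0 1 0
1 0 0 0

After press 2 at (1,1):
0 1 0 1
1 0 0 0
1 1 1 0
1 0 0 0

After press 3 at (2,1):
0 1 0 1
1 1 0 0
0 0 0 0
1 1 0 0

After press 4 at (2,1):
0 1 0 1
1 0 0 0
1 1 1 0
1 0 0 0

After press 5 at (2,2):
0 1 0 1
1 0 1 0
1 0 0 1
1 0 1 0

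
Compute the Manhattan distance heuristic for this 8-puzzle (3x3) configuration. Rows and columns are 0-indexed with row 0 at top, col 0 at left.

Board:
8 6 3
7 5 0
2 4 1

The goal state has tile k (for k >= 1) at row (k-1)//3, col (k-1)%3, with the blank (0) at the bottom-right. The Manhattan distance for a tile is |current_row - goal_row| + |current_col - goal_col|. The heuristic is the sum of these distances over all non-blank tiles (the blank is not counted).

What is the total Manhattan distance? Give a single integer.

Answer: 15

Derivation:
Tile 8: (0,0)->(2,1) = 3
Tile 6: (0,1)->(1,2) = 2
Tile 3: (0,2)->(0,2) = 0
Tile 7: (1,0)->(2,0) = 1
Tile 5: (1,1)->(1,1) = 0
Tile 2: (2,0)->(0,1) = 3
Tile 4: (2,1)->(1,0) = 2
Tile 1: (2,2)->(0,0) = 4
Sum: 3 + 2 + 0 + 1 + 0 + 3 + 2 + 4 = 15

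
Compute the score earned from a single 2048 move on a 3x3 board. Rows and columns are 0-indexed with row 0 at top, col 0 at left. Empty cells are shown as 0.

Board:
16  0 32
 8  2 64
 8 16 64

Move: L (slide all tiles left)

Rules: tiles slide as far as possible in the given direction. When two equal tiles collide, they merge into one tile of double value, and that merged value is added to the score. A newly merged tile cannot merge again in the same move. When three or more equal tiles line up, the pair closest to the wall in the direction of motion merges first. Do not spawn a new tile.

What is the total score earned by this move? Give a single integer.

Slide left:
row 0: [16, 0, 32] -> [16, 32, 0]  score +0 (running 0)
row 1: [8, 2, 64] -> [8, 2, 64]  score +0 (running 0)
row 2: [8, 16, 64] -> [8, 16, 64]  score +0 (running 0)
Board after move:
16 32  0
 8  2 64
 8 16 64

Answer: 0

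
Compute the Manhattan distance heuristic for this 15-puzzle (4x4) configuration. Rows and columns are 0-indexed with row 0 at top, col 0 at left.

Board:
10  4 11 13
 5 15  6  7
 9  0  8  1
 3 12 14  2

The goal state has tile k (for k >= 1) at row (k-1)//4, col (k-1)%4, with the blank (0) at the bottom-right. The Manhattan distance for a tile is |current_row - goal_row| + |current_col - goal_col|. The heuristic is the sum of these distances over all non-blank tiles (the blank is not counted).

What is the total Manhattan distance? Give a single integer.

Tile 10: (0,0)->(2,1) = 3
Tile 4: (0,1)->(0,3) = 2
Tile 11: (0,2)->(2,2) = 2
Tile 13: (0,3)->(3,0) = 6
Tile 5: (1,0)->(1,0) = 0
Tile 15: (1,1)->(3,2) = 3
Tile 6: (1,2)->(1,1) = 1
Tile 7: (1,3)->(1,2) = 1
Tile 9: (2,0)->(2,0) = 0
Tile 8: (2,2)->(1,3) = 2
Tile 1: (2,3)->(0,0) = 5
Tile 3: (3,0)->(0,2) = 5
Tile 12: (3,1)->(2,3) = 3
Tile 14: (3,2)->(3,1) = 1
Tile 2: (3,3)->(0,1) = 5
Sum: 3 + 2 + 2 + 6 + 0 + 3 + 1 + 1 + 0 + 2 + 5 + 5 + 3 + 1 + 5 = 39

Answer: 39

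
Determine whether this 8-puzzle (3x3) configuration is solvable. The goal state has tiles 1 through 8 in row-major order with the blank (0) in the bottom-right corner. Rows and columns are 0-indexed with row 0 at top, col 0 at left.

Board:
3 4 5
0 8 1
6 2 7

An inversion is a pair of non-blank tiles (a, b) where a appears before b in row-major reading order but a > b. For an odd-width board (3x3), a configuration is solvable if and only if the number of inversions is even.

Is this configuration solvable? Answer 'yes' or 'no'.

Answer: no

Derivation:
Inversions (pairs i<j in row-major order where tile[i] > tile[j] > 0): 11
11 is odd, so the puzzle is not solvable.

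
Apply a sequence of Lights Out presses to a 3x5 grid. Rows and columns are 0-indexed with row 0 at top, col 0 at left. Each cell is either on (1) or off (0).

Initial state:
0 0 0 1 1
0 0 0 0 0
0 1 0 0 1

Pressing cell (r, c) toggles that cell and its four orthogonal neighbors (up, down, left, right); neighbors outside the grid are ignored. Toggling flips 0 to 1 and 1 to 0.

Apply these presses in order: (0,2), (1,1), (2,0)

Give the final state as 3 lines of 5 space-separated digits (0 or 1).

After press 1 at (0,2):
0 1 1 0 1
0 0 1 0 0
0 1 0 0 1

After press 2 at (1,1):
0 0 1 0 1
1 1 0 0 0
0 0 0 0 1

After press 3 at (2,0):
0 0 1 0 1
0 1 0 0 0
1 1 0 0 1

Answer: 0 0 1 0 1
0 1 0 0 0
1 1 0 0 1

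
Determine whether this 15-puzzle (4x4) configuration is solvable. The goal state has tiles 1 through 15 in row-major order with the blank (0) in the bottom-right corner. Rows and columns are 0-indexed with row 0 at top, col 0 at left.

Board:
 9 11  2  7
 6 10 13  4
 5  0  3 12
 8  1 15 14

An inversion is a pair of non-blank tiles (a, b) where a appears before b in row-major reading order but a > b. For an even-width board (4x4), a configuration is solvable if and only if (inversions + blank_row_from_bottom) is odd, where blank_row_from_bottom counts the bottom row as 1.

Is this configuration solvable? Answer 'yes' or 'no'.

Answer: yes

Derivation:
Inversions: 47
Blank is in row 2 (0-indexed from top), which is row 2 counting from the bottom (bottom = 1).
47 + 2 = 49, which is odd, so the puzzle is solvable.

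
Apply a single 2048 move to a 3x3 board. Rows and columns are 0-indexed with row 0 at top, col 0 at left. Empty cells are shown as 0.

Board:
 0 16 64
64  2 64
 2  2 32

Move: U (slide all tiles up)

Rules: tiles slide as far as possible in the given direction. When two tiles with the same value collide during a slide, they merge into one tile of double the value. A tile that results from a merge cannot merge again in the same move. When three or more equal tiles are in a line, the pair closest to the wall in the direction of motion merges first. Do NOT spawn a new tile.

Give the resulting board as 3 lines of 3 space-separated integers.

Answer:  64  16 128
  2   4  32
  0   0   0

Derivation:
Slide up:
col 0: [0, 64, 2] -> [64, 2, 0]
col 1: [16, 2, 2] -> [16, 4, 0]
col 2: [64, 64, 32] -> [128, 32, 0]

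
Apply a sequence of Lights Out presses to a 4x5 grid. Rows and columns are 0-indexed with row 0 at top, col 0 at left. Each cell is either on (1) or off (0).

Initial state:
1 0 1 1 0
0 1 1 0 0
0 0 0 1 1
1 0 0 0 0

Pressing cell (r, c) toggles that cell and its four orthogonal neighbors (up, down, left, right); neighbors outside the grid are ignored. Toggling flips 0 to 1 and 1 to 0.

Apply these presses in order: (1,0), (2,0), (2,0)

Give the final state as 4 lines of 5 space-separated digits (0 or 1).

Answer: 0 0 1 1 0
1 0 1 0 0
1 0 0 1 1
1 0 0 0 0

Derivation:
After press 1 at (1,0):
0 0 1 1 0
1 0 1 0 0
1 0 0 1 1
1 0 0 0 0

After press 2 at (2,0):
0 0 1 1 0
0 0 1 0 0
0 1 0 1 1
0 0 0 0 0

After press 3 at (2,0):
0 0 1 1 0
1 0 1 0 0
1 0 0 1 1
1 0 0 0 0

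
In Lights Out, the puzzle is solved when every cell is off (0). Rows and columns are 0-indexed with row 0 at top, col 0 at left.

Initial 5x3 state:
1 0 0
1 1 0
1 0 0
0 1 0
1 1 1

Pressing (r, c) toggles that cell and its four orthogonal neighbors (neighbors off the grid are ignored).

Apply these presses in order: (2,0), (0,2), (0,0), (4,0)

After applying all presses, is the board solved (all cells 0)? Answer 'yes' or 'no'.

Answer: no

Derivation:
After press 1 at (2,0):
1 0 0
0 1 0
0 1 0
1 1 0
1 1 1

After press 2 at (0,2):
1 1 1
0 1 1
0 1 0
1 1 0
1 1 1

After press 3 at (0,0):
0 0 1
1 1 1
0 1 0
1 1 0
1 1 1

After press 4 at (4,0):
0 0 1
1 1 1
0 1 0
0 1 0
0 0 1

Lights still on: 7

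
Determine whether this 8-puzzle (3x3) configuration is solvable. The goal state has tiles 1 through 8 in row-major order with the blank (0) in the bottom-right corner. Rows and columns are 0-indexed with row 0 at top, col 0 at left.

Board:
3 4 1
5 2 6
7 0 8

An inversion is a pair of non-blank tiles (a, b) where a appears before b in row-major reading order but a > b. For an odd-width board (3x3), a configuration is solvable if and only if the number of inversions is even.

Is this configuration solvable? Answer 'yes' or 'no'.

Inversions (pairs i<j in row-major order where tile[i] > tile[j] > 0): 5
5 is odd, so the puzzle is not solvable.

Answer: no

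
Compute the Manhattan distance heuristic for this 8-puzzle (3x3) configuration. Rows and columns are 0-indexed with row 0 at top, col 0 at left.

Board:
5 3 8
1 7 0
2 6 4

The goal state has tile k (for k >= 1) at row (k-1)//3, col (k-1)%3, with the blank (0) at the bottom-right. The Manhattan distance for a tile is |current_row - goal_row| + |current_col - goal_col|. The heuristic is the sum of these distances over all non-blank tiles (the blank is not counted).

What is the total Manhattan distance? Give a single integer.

Tile 5: (0,0)->(1,1) = 2
Tile 3: (0,1)->(0,2) = 1
Tile 8: (0,2)->(2,1) = 3
Tile 1: (1,0)->(0,0) = 1
Tile 7: (1,1)->(2,0) = 2
Tile 2: (2,0)->(0,1) = 3
Tile 6: (2,1)->(1,2) = 2
Tile 4: (2,2)->(1,0) = 3
Sum: 2 + 1 + 3 + 1 + 2 + 3 + 2 + 3 = 17

Answer: 17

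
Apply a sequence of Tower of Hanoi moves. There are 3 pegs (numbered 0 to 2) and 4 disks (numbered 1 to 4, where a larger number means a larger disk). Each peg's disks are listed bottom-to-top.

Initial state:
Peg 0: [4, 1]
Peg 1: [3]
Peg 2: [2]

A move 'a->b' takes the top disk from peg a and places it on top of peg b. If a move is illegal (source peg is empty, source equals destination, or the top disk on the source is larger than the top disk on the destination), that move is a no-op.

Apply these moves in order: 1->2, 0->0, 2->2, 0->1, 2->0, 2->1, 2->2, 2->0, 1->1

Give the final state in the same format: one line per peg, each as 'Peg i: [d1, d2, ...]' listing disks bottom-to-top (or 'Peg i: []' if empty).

Answer: Peg 0: [4, 2]
Peg 1: [3, 1]
Peg 2: []

Derivation:
After move 1 (1->2):
Peg 0: [4, 1]
Peg 1: [3]
Peg 2: [2]

After move 2 (0->0):
Peg 0: [4, 1]
Peg 1: [3]
Peg 2: [2]

After move 3 (2->2):
Peg 0: [4, 1]
Peg 1: [3]
Peg 2: [2]

After move 4 (0->1):
Peg 0: [4]
Peg 1: [3, 1]
Peg 2: [2]

After move 5 (2->0):
Peg 0: [4, 2]
Peg 1: [3, 1]
Peg 2: []

After move 6 (2->1):
Peg 0: [4, 2]
Peg 1: [3, 1]
Peg 2: []

After move 7 (2->2):
Peg 0: [4, 2]
Peg 1: [3, 1]
Peg 2: []

After move 8 (2->0):
Peg 0: [4, 2]
Peg 1: [3, 1]
Peg 2: []

After move 9 (1->1):
Peg 0: [4, 2]
Peg 1: [3, 1]
Peg 2: []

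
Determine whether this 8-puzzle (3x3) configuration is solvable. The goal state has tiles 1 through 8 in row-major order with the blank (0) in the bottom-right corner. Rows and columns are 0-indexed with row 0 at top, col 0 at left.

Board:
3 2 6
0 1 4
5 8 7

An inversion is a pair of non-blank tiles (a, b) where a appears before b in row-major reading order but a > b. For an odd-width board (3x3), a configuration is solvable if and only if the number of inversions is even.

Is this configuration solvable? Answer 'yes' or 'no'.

Inversions (pairs i<j in row-major order where tile[i] > tile[j] > 0): 7
7 is odd, so the puzzle is not solvable.

Answer: no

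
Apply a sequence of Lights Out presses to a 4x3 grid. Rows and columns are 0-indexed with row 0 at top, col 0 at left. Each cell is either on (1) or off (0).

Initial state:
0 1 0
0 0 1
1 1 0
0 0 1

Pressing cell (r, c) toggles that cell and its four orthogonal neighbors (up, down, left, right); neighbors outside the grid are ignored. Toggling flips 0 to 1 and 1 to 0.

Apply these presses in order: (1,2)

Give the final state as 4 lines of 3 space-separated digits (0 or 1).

After press 1 at (1,2):
0 1 1
0 1 0
1 1 1
0 0 1

Answer: 0 1 1
0 1 0
1 1 1
0 0 1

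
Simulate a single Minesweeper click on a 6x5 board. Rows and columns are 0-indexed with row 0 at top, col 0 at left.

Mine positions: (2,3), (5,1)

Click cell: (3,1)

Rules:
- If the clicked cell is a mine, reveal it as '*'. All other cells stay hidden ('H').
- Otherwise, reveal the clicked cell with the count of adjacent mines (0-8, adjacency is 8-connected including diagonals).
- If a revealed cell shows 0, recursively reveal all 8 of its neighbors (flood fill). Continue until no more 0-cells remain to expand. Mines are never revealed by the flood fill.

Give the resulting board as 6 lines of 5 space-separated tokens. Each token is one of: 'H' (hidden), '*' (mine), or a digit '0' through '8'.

0 0 0 0 0
0 0 1 1 1
0 0 1 H H
0 0 1 H H
1 1 1 H H
H H H H H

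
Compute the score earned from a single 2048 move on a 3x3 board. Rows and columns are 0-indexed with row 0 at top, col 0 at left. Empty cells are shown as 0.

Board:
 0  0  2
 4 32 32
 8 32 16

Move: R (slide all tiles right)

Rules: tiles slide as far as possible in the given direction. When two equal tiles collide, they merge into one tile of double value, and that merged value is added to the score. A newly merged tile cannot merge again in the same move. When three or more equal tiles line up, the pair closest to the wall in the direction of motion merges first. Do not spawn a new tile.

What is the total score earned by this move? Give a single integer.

Answer: 64

Derivation:
Slide right:
row 0: [0, 0, 2] -> [0, 0, 2]  score +0 (running 0)
row 1: [4, 32, 32] -> [0, 4, 64]  score +64 (running 64)
row 2: [8, 32, 16] -> [8, 32, 16]  score +0 (running 64)
Board after move:
 0  0  2
 0  4 64
 8 32 16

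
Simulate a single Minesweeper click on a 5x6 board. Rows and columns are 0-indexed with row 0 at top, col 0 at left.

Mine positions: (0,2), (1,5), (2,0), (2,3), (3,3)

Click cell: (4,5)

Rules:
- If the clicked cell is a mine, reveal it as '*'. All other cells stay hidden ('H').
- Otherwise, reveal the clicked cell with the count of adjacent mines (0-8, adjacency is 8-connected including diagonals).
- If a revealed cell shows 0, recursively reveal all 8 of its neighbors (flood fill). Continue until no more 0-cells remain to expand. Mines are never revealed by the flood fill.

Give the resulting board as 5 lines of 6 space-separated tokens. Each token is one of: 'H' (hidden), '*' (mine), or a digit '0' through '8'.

H H H H H H
H H H H H H
H H H H 3 1
H H H H 2 0
H H H H 1 0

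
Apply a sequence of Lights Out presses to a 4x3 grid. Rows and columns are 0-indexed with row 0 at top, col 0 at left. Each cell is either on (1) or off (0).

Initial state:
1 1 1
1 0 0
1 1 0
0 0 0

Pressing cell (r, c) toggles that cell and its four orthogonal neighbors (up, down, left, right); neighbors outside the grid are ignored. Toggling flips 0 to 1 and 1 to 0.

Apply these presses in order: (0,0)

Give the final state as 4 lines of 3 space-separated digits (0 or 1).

Answer: 0 0 1
0 0 0
1 1 0
0 0 0

Derivation:
After press 1 at (0,0):
0 0 1
0 0 0
1 1 0
0 0 0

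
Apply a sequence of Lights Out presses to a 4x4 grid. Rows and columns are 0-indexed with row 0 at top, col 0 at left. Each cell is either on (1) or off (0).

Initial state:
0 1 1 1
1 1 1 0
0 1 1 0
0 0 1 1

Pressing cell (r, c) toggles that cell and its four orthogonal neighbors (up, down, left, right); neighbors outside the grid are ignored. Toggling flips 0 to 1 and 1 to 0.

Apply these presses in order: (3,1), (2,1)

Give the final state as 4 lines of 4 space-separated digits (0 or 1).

After press 1 at (3,1):
0 1 1 1
1 1 1 0
0 0 1 0
1 1 0 1

After press 2 at (2,1):
0 1 1 1
1 0 1 0
1 1 0 0
1 0 0 1

Answer: 0 1 1 1
1 0 1 0
1 1 0 0
1 0 0 1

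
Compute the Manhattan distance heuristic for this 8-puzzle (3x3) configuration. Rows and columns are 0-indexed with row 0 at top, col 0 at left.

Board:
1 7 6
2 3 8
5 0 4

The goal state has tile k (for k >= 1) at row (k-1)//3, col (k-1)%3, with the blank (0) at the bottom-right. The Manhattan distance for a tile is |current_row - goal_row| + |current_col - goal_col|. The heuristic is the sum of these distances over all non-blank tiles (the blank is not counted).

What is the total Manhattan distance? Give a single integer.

Tile 1: at (0,0), goal (0,0), distance |0-0|+|0-0| = 0
Tile 7: at (0,1), goal (2,0), distance |0-2|+|1-0| = 3
Tile 6: at (0,2), goal (1,2), distance |0-1|+|2-2| = 1
Tile 2: at (1,0), goal (0,1), distance |1-0|+|0-1| = 2
Tile 3: at (1,1), goal (0,2), distance |1-0|+|1-2| = 2
Tile 8: at (1,2), goal (2,1), distance |1-2|+|2-1| = 2
Tile 5: at (2,0), goal (1,1), distance |2-1|+|0-1| = 2
Tile 4: at (2,2), goal (1,0), distance |2-1|+|2-0| = 3
Sum: 0 + 3 + 1 + 2 + 2 + 2 + 2 + 3 = 15

Answer: 15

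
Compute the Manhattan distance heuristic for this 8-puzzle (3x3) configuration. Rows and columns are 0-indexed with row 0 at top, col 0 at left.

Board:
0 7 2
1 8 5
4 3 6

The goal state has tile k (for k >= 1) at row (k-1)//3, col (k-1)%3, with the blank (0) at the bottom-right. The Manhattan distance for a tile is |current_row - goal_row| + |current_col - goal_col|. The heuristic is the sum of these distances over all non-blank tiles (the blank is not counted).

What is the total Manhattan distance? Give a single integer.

Answer: 12

Derivation:
Tile 7: at (0,1), goal (2,0), distance |0-2|+|1-0| = 3
Tile 2: at (0,2), goal (0,1), distance |0-0|+|2-1| = 1
Tile 1: at (1,0), goal (0,0), distance |1-0|+|0-0| = 1
Tile 8: at (1,1), goal (2,1), distance |1-2|+|1-1| = 1
Tile 5: at (1,2), goal (1,1), distance |1-1|+|2-1| = 1
Tile 4: at (2,0), goal (1,0), distance |2-1|+|0-0| = 1
Tile 3: at (2,1), goal (0,2), distance |2-0|+|1-2| = 3
Tile 6: at (2,2), goal (1,2), distance |2-1|+|2-2| = 1
Sum: 3 + 1 + 1 + 1 + 1 + 1 + 3 + 1 = 12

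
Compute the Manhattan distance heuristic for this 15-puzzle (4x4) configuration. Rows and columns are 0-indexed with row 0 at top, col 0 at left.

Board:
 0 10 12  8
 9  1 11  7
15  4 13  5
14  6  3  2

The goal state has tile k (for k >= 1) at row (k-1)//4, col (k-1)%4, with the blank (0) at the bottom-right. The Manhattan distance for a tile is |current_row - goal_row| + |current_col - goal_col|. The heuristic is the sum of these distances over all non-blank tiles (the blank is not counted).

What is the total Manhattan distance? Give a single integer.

Tile 10: at (0,1), goal (2,1), distance |0-2|+|1-1| = 2
Tile 12: at (0,2), goal (2,3), distance |0-2|+|2-3| = 3
Tile 8: at (0,3), goal (1,3), distance |0-1|+|3-3| = 1
Tile 9: at (1,0), goal (2,0), distance |1-2|+|0-0| = 1
Tile 1: at (1,1), goal (0,0), distance |1-0|+|1-0| = 2
Tile 11: at (1,2), goal (2,2), distance |1-2|+|2-2| = 1
Tile 7: at (1,3), goal (1,2), distance |1-1|+|3-2| = 1
Tile 15: at (2,0), goal (3,2), distance |2-3|+|0-2| = 3
Tile 4: at (2,1), goal (0,3), distance |2-0|+|1-3| = 4
Tile 13: at (2,2), goal (3,0), distance |2-3|+|2-0| = 3
Tile 5: at (2,3), goal (1,0), distance |2-1|+|3-0| = 4
Tile 14: at (3,0), goal (3,1), distance |3-3|+|0-1| = 1
Tile 6: at (3,1), goal (1,1), distance |3-1|+|1-1| = 2
Tile 3: at (3,2), goal (0,2), distance |3-0|+|2-2| = 3
Tile 2: at (3,3), goal (0,1), distance |3-0|+|3-1| = 5
Sum: 2 + 3 + 1 + 1 + 2 + 1 + 1 + 3 + 4 + 3 + 4 + 1 + 2 + 3 + 5 = 36

Answer: 36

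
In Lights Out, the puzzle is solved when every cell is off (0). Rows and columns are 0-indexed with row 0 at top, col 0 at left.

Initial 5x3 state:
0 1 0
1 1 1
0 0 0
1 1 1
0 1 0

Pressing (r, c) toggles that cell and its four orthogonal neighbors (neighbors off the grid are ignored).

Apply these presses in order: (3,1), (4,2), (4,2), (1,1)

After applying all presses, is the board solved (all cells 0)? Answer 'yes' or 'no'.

Answer: yes

Derivation:
After press 1 at (3,1):
0 1 0
1 1 1
0 1 0
0 0 0
0 0 0

After press 2 at (4,2):
0 1 0
1 1 1
0 1 0
0 0 1
0 1 1

After press 3 at (4,2):
0 1 0
1 1 1
0 1 0
0 0 0
0 0 0

After press 4 at (1,1):
0 0 0
0 0 0
0 0 0
0 0 0
0 0 0

Lights still on: 0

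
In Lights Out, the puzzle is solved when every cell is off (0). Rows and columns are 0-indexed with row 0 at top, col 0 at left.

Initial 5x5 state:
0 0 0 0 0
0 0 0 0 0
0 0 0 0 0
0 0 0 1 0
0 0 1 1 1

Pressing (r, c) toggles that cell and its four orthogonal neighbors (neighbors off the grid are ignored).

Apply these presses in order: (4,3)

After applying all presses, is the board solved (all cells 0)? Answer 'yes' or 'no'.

After press 1 at (4,3):
0 0 0 0 0
0 0 0 0 0
0 0 0 0 0
0 0 0 0 0
0 0 0 0 0

Lights still on: 0

Answer: yes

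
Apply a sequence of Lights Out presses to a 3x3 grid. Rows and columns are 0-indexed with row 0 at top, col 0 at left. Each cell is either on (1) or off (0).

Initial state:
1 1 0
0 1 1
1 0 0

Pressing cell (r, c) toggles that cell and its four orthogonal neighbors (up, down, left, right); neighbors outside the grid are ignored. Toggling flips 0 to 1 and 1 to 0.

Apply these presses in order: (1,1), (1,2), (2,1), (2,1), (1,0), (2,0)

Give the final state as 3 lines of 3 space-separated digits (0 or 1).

After press 1 at (1,1):
1 0 0
1 0 0
1 1 0

After press 2 at (1,2):
1 0 1
1 1 1
1 1 1

After press 3 at (2,1):
1 0 1
1 0 1
0 0 0

After press 4 at (2,1):
1 0 1
1 1 1
1 1 1

After press 5 at (1,0):
0 0 1
0 0 1
0 1 1

After press 6 at (2,0):
0 0 1
1 0 1
1 0 1

Answer: 0 0 1
1 0 1
1 0 1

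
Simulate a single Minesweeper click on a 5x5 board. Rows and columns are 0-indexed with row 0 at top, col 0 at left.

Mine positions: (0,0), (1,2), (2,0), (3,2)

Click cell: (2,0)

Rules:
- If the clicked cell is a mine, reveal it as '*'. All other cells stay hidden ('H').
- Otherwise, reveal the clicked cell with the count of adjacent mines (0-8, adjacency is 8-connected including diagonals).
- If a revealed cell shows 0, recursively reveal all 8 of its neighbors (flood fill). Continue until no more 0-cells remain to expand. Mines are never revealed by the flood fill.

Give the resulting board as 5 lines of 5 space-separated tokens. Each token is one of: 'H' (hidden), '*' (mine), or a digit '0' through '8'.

H H H H H
H H H H H
* H H H H
H H H H H
H H H H H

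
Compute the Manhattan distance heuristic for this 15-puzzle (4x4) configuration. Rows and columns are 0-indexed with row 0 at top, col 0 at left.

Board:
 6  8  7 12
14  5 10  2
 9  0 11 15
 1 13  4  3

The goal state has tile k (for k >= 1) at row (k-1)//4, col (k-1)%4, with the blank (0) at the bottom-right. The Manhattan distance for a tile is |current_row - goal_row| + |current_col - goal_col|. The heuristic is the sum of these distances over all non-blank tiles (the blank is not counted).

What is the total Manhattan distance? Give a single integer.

Answer: 31

Derivation:
Tile 6: at (0,0), goal (1,1), distance |0-1|+|0-1| = 2
Tile 8: at (0,1), goal (1,3), distance |0-1|+|1-3| = 3
Tile 7: at (0,2), goal (1,2), distance |0-1|+|2-2| = 1
Tile 12: at (0,3), goal (2,3), distance |0-2|+|3-3| = 2
Tile 14: at (1,0), goal (3,1), distance |1-3|+|0-1| = 3
Tile 5: at (1,1), goal (1,0), distance |1-1|+|1-0| = 1
Tile 10: at (1,2), goal (2,1), distance |1-2|+|2-1| = 2
Tile 2: at (1,3), goal (0,1), distance |1-0|+|3-1| = 3
Tile 9: at (2,0), goal (2,0), distance |2-2|+|0-0| = 0
Tile 11: at (2,2), goal (2,2), distance |2-2|+|2-2| = 0
Tile 15: at (2,3), goal (3,2), distance |2-3|+|3-2| = 2
Tile 1: at (3,0), goal (0,0), distance |3-0|+|0-0| = 3
Tile 13: at (3,1), goal (3,0), distance |3-3|+|1-0| = 1
Tile 4: at (3,2), goal (0,3), distance |3-0|+|2-3| = 4
Tile 3: at (3,3), goal (0,2), distance |3-0|+|3-2| = 4
Sum: 2 + 3 + 1 + 2 + 3 + 1 + 2 + 3 + 0 + 0 + 2 + 3 + 1 + 4 + 4 = 31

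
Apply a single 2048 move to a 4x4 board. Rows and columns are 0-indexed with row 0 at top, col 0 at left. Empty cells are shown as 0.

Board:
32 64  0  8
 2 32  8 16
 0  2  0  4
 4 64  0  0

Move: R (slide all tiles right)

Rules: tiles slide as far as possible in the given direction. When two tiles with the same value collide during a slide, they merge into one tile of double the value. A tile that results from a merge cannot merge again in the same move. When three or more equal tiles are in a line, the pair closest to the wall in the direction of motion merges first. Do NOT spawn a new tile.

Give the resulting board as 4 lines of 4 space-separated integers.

Slide right:
row 0: [32, 64, 0, 8] -> [0, 32, 64, 8]
row 1: [2, 32, 8, 16] -> [2, 32, 8, 16]
row 2: [0, 2, 0, 4] -> [0, 0, 2, 4]
row 3: [4, 64, 0, 0] -> [0, 0, 4, 64]

Answer:  0 32 64  8
 2 32  8 16
 0  0  2  4
 0  0  4 64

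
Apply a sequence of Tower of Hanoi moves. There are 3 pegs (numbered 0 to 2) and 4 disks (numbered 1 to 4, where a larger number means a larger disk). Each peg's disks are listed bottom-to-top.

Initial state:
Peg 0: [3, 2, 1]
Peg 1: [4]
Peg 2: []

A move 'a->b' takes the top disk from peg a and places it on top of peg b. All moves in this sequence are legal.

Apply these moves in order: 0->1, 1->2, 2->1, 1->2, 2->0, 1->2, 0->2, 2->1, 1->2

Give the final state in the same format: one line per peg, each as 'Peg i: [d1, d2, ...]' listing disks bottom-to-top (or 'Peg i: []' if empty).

After move 1 (0->1):
Peg 0: [3, 2]
Peg 1: [4, 1]
Peg 2: []

After move 2 (1->2):
Peg 0: [3, 2]
Peg 1: [4]
Peg 2: [1]

After move 3 (2->1):
Peg 0: [3, 2]
Peg 1: [4, 1]
Peg 2: []

After move 4 (1->2):
Peg 0: [3, 2]
Peg 1: [4]
Peg 2: [1]

After move 5 (2->0):
Peg 0: [3, 2, 1]
Peg 1: [4]
Peg 2: []

After move 6 (1->2):
Peg 0: [3, 2, 1]
Peg 1: []
Peg 2: [4]

After move 7 (0->2):
Peg 0: [3, 2]
Peg 1: []
Peg 2: [4, 1]

After move 8 (2->1):
Peg 0: [3, 2]
Peg 1: [1]
Peg 2: [4]

After move 9 (1->2):
Peg 0: [3, 2]
Peg 1: []
Peg 2: [4, 1]

Answer: Peg 0: [3, 2]
Peg 1: []
Peg 2: [4, 1]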